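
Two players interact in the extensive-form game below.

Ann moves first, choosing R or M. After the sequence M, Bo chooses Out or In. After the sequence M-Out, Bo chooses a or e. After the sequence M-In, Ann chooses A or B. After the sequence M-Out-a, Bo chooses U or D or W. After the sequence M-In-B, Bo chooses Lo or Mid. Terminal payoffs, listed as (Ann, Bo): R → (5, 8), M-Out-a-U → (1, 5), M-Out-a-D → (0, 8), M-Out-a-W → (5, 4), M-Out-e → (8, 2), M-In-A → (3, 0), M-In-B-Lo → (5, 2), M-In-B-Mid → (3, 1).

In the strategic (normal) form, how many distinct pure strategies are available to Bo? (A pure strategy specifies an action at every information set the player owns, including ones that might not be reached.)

24

Bo owns the node after M with actions {Out, In} — two choices.
Bo owns the node after M-Out with actions {a, e} — two choices.
Bo owns the node after M-Out-a with actions {U, D, W} — three choices.
Bo owns the node after M-In-B with actions {Lo, Mid} — two choices.
A pure strategy fixes one action at each information set independently, so the count is the product 2 × 2 × 3 × 2 = 24.
(For reference, Ann has 4 pure strategies, giving a 24×4 normal-form matrix.)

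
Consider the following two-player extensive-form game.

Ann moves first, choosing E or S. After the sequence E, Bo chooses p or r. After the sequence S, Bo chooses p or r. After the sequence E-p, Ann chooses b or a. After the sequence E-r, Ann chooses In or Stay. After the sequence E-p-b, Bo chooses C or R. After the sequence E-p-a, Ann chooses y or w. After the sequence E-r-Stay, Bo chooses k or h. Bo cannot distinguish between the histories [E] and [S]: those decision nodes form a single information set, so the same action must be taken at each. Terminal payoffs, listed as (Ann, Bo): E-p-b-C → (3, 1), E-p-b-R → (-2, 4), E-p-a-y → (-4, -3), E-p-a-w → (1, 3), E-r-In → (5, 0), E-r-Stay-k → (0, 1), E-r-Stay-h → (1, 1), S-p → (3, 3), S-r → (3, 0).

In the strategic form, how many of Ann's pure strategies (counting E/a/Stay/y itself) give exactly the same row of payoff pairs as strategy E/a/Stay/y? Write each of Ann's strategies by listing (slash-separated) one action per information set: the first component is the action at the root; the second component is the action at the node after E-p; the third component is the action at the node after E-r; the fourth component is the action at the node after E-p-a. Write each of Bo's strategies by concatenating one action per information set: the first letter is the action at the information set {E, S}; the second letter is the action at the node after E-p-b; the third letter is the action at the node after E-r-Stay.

Row for E/a/Stay/y (columns pCk, pCh, pRk, pRh, rCk, rCh, rRk, rRh): (-4,-3) (-4,-3) (-4,-3) (-4,-3) (0,1) (1,1) (0,1) (1,1).
Every one of Ann's information sets is on the play path for some reply by Bo when Ann follows E/a/Stay/y.
Changing the action at any of them therefore changes at least one column, so only E/a/Stay/y itself gives this row.

1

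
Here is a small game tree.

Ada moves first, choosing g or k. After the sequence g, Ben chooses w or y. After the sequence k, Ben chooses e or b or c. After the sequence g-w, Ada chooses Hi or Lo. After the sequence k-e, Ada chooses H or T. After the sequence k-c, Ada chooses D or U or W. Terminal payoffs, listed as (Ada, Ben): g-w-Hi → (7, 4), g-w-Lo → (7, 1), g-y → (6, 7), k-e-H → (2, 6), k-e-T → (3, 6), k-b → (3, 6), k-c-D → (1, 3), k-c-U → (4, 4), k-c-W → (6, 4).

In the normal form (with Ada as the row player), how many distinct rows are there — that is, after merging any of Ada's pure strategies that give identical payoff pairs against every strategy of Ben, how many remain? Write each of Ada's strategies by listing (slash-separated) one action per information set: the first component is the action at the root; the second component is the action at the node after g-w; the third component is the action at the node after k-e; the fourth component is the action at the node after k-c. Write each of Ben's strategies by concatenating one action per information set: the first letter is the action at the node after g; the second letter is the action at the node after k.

Ada has 24 pure strategies: g/Hi/H/D, g/Hi/H/U, g/Hi/H/W, g/Hi/T/D, g/Hi/T/U, g/Hi/T/W, g/Lo/H/D, g/Lo/H/U, g/Lo/H/W, g/Lo/T/D, g/Lo/T/U, g/Lo/T/W, k/Hi/H/D, k/Hi/H/U, k/Hi/H/W, k/Hi/T/D, k/Hi/T/U, k/Hi/T/W, k/Lo/H/D, k/Lo/H/U, k/Lo/H/W, k/Lo/T/D, k/Lo/T/U, k/Lo/T/W. Columns: we, wb, wc, ye, yb, yc.
{g/Hi/H/D, g/Hi/H/U, g/Hi/H/W, g/Hi/T/D, g/Hi/T/U, g/Hi/T/W} → row (7,4) (7,4) (7,4) (6,7) (6,7) (6,7)
{g/Lo/H/D, g/Lo/H/U, g/Lo/H/W, g/Lo/T/D, g/Lo/T/U, g/Lo/T/W} → row (7,1) (7,1) (7,1) (6,7) (6,7) (6,7)
{k/Hi/H/D, k/Lo/H/D} → row (2,6) (3,6) (1,3) (2,6) (3,6) (1,3)
{k/Hi/H/U, k/Lo/H/U} → row (2,6) (3,6) (4,4) (2,6) (3,6) (4,4)
{k/Hi/H/W, k/Lo/H/W} → row (2,6) (3,6) (6,4) (2,6) (3,6) (6,4)
{k/Hi/T/D, k/Lo/T/D} → row (3,6) (3,6) (1,3) (3,6) (3,6) (1,3)
{k/Hi/T/U, k/Lo/T/U} → row (3,6) (3,6) (4,4) (3,6) (3,6) (4,4)
{k/Hi/T/W, k/Lo/T/W} → row (3,6) (3,6) (6,4) (3,6) (3,6) (6,4)
That's 8 distinct rows out of 24 strategies.

8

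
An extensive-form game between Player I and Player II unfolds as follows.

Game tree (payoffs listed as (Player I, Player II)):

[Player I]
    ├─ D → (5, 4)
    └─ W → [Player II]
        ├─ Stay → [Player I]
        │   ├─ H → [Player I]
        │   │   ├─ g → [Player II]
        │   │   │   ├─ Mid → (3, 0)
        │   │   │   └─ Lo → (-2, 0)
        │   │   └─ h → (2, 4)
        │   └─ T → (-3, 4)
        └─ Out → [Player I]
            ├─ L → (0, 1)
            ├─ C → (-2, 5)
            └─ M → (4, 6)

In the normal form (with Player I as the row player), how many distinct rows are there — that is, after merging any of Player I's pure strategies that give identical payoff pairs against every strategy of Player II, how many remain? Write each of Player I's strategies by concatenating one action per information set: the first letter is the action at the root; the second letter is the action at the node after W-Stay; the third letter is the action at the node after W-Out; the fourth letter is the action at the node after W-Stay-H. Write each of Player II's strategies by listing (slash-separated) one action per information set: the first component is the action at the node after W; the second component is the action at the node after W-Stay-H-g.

10

Player I has 24 pure strategies: DHLg, DHLh, DHCg, DHCh, DHMg, DHMh, DTLg, DTLh, DTCg, DTCh, DTMg, DTMh, WHLg, WHLh, WHCg, WHCh, WHMg, WHMh, WTLg, WTLh, WTCg, WTCh, WTMg, WTMh. Columns: Stay/Mid, Stay/Lo, Out/Mid, Out/Lo.
{DHLg, DHLh, DHCg, DHCh, DHMg, DHMh, DTLg, DTLh, DTCg, DTCh, DTMg, DTMh} → row (5,4) (5,4) (5,4) (5,4)
{WHLg} → row (3,0) (-2,0) (0,1) (0,1)
{WHLh} → row (2,4) (2,4) (0,1) (0,1)
{WHCg} → row (3,0) (-2,0) (-2,5) (-2,5)
{WHCh} → row (2,4) (2,4) (-2,5) (-2,5)
{WHMg} → row (3,0) (-2,0) (4,6) (4,6)
{WHMh} → row (2,4) (2,4) (4,6) (4,6)
{WTLg, WTLh} → row (-3,4) (-3,4) (0,1) (0,1)
{WTCg, WTCh} → row (-3,4) (-3,4) (-2,5) (-2,5)
{WTMg, WTMh} → row (-3,4) (-3,4) (4,6) (4,6)
That's 10 distinct rows out of 24 strategies.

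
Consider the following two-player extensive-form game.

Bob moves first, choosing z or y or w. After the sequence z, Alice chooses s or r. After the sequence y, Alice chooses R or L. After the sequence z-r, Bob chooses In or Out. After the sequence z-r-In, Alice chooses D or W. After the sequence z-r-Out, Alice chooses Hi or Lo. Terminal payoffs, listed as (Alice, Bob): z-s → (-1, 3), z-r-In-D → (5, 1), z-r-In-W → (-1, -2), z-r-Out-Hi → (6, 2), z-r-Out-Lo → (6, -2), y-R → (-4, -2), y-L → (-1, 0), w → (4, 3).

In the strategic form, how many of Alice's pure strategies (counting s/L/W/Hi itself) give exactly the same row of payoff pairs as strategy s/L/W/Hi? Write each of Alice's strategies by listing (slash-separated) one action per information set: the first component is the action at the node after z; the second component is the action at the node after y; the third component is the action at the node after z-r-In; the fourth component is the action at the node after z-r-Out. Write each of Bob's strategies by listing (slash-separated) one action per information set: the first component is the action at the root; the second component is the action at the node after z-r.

4

Row for s/L/W/Hi (columns z/In, z/Out, y/In, y/Out, w/In, w/Out): (-1,3) (-1,3) (-1,0) (-1,0) (4,3) (4,3).
Under s/L/W/Hi, Alice's choice at the node after z-r-In and at the node after z-r-Out can never be reached regardless of what Bob does, so varying those choices leaves every outcome unchanged.
Holding the reachable choices fixed and varying the unreachable ones freely already gives 2 × 2 = 4 equivalent strategies.
No other strategy reproduces this row, so those 4 are the full class: s/L/D/Hi, s/L/D/Lo, s/L/W/Hi, s/L/W/Lo.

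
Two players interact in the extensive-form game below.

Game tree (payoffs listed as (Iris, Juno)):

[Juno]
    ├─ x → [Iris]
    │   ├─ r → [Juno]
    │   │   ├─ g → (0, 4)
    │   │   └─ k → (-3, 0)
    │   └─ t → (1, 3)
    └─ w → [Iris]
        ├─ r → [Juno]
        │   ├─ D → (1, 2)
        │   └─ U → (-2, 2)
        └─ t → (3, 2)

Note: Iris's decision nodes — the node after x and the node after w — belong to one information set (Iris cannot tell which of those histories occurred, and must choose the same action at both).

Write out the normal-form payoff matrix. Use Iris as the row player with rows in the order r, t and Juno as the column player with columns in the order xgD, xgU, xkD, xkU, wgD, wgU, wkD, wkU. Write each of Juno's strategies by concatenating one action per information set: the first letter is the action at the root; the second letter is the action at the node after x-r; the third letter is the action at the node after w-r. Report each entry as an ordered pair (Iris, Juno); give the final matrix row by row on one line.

r: (0,4) (0,4) (-3,0) (-3,0) (1,2) (-2,2) (1,2) (-2,2) | t: (1,3) (1,3) (1,3) (1,3) (3,2) (3,2) (3,2) (3,2)

          xgD      xgU      xkD      xkU      wgD      wgU      wkD      wkU
   r    (0,4)    (0,4)   (-3,0)   (-3,0)    (1,2)   (-2,2)    (1,2)   (-2,2)
   t    (1,3)    (1,3)    (1,3)    (1,3)    (3,2)    (3,2)    (3,2)    (3,2)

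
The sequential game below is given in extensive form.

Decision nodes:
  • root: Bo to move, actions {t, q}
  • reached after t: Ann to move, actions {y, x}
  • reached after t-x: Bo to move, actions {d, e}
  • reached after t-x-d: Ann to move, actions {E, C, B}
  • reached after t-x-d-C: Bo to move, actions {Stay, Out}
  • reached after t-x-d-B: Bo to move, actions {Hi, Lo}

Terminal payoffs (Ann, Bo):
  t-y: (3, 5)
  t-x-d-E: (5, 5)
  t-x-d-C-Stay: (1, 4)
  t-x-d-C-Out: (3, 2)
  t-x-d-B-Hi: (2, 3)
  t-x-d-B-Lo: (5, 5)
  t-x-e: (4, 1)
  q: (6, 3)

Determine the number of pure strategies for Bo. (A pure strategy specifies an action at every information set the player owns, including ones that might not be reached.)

Bo owns the root with actions {t, q} — two choices.
Bo owns the node after t-x with actions {d, e} — two choices.
Bo owns the node after t-x-d-C with actions {Stay, Out} — two choices.
Bo owns the node after t-x-d-B with actions {Hi, Lo} — two choices.
A pure strategy fixes one action at each information set independently, so the count is the product 2 × 2 × 2 × 2 = 16.

16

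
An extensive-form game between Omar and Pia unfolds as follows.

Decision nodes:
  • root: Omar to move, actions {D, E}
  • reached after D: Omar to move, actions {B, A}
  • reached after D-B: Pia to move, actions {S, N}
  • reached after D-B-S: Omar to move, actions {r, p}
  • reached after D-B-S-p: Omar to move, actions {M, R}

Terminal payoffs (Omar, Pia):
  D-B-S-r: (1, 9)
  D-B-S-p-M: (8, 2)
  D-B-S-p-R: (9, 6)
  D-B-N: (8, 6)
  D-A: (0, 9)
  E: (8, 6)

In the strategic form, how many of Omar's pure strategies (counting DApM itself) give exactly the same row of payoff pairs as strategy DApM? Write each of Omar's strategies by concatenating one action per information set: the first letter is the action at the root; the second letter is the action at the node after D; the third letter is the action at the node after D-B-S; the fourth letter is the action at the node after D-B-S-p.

Row for DApM (columns S, N): (0,9) (0,9).
Under DApM, Omar's choice at the node after D-B-S and at the node after D-B-S-p can never be reached regardless of what Pia does, so varying those choices leaves every outcome unchanged.
Holding the reachable choices fixed and varying the unreachable ones freely already gives 2 × 2 = 4 equivalent strategies.
No other strategy reproduces this row, so those 4 are the full class: DArM, DArR, DApM, DApR.

4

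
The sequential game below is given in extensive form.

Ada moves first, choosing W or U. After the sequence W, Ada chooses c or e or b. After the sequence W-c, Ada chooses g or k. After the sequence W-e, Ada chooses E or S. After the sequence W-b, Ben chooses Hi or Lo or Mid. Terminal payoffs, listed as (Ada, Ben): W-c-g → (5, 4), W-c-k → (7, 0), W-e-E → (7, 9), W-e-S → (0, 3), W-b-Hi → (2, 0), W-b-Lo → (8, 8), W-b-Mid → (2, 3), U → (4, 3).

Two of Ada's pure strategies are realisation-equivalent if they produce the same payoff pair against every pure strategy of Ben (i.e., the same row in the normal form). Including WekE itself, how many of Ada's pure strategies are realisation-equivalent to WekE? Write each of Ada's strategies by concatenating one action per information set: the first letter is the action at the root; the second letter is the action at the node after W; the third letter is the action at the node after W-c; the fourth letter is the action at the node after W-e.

Row for WekE (columns Hi, Lo, Mid): (7,9) (7,9) (7,9).
Under WekE, Ada's choice at the node after W-c can never be reached regardless of what Ben does, so varying those choices leaves every outcome unchanged.
Holding the reachable choices fixed and varying the unreachable one freely already gives 2 equivalent strategies.
No other strategy reproduces this row, so those 2 are the full class: WegE, WekE.

2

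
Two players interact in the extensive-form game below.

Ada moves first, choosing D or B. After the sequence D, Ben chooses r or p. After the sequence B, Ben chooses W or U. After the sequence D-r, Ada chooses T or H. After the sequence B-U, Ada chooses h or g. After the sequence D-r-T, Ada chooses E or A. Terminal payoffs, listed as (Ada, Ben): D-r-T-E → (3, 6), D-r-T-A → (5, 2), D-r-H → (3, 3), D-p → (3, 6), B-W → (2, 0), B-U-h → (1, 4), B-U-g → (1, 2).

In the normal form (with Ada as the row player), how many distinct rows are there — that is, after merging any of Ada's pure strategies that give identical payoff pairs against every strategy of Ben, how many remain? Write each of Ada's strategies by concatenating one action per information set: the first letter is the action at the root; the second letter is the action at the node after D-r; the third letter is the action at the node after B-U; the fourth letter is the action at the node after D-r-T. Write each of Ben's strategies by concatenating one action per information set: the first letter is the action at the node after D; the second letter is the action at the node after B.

Ada has 16 pure strategies: DThE, DThA, DTgE, DTgA, DHhE, DHhA, DHgE, DHgA, BThE, BThA, BTgE, BTgA, BHhE, BHhA, BHgE, BHgA. Columns: rW, rU, pW, pU.
{DThE, DTgE} → row (3,6) (3,6) (3,6) (3,6)
{DThA, DTgA} → row (5,2) (5,2) (3,6) (3,6)
{DHhE, DHhA, DHgE, DHgA} → row (3,3) (3,3) (3,6) (3,6)
{BThE, BThA, BHhE, BHhA} → row (2,0) (1,4) (2,0) (1,4)
{BTgE, BTgA, BHgE, BHgA} → row (2,0) (1,2) (2,0) (1,2)
That's 5 distinct rows out of 16 strategies.

5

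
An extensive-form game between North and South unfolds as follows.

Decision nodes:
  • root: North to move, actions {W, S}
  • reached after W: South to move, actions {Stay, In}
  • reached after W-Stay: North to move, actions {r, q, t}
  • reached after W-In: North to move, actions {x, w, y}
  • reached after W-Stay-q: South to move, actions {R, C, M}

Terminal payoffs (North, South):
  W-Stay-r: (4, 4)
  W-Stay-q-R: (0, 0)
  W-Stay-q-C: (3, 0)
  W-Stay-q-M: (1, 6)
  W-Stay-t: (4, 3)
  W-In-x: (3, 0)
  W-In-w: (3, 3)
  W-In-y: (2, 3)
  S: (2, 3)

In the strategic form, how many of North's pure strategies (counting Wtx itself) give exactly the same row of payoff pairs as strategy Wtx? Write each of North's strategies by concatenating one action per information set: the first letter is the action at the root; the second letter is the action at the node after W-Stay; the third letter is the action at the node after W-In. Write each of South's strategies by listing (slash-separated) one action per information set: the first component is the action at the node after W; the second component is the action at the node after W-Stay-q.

Row for Wtx (columns Stay/R, Stay/C, Stay/M, In/R, In/C, In/M): (4,3) (4,3) (4,3) (3,0) (3,0) (3,0).
Every one of North's information sets is on the play path for some reply by South when North follows Wtx.
Changing the action at any of them therefore changes at least one column, so only Wtx itself gives this row.

1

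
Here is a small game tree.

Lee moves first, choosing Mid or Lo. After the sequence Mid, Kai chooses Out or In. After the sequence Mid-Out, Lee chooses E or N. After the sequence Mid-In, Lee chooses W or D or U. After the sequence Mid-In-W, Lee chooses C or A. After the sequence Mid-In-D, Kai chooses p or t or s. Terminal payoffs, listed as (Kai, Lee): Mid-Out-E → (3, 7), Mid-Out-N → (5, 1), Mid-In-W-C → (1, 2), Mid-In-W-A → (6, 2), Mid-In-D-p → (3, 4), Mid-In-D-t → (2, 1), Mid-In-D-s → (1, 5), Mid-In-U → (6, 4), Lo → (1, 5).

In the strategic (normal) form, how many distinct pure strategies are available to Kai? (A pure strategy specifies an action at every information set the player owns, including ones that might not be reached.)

6

Kai owns the node after Mid with actions {Out, In} — two choices.
Kai owns the node after Mid-In-D with actions {p, t, s} — three choices.
A pure strategy fixes one action at each information set independently, so the count is the product 2 × 3 = 6.
(For reference, Lee has 24 pure strategies, giving a 6×24 normal-form matrix.)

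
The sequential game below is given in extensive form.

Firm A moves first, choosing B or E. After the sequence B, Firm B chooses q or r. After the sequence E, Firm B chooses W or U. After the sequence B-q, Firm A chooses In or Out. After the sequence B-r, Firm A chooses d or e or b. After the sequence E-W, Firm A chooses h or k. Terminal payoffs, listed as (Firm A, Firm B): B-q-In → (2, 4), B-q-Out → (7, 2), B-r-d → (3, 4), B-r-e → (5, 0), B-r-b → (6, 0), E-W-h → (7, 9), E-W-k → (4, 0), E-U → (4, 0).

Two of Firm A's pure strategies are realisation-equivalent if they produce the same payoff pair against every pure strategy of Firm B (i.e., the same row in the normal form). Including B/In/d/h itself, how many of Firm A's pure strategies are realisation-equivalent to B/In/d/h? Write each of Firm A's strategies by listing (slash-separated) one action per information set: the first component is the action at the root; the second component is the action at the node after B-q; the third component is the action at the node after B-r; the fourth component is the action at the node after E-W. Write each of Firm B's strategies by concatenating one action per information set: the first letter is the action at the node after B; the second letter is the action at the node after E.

Row for B/In/d/h (columns qW, qU, rW, rU): (2,4) (2,4) (3,4) (3,4).
Under B/In/d/h, Firm A's choice at the node after E-W can never be reached regardless of what Firm B does, so varying those choices leaves every outcome unchanged.
Holding the reachable choices fixed and varying the unreachable one freely already gives 2 equivalent strategies.
No other strategy reproduces this row, so those 2 are the full class: B/In/d/h, B/In/d/k.

2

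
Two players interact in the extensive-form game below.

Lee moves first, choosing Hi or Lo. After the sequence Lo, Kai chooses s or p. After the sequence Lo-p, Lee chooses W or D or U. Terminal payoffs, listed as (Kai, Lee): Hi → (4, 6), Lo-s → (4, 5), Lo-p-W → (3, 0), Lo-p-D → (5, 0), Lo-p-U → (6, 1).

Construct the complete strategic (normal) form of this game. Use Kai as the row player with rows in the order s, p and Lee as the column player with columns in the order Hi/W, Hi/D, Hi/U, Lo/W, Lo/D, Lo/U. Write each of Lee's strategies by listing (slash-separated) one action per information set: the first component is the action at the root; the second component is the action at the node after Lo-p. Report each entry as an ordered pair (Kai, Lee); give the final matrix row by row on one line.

s: (4,6) (4,6) (4,6) (4,5) (4,5) (4,5) | p: (4,6) (4,6) (4,6) (3,0) (5,0) (6,1)

         Hi/W     Hi/D     Hi/U     Lo/W     Lo/D     Lo/U
   s    (4,6)    (4,6)    (4,6)    (4,5)    (4,5)    (4,5)
   p    (4,6)    (4,6)    (4,6)    (3,0)    (5,0)    (6,1)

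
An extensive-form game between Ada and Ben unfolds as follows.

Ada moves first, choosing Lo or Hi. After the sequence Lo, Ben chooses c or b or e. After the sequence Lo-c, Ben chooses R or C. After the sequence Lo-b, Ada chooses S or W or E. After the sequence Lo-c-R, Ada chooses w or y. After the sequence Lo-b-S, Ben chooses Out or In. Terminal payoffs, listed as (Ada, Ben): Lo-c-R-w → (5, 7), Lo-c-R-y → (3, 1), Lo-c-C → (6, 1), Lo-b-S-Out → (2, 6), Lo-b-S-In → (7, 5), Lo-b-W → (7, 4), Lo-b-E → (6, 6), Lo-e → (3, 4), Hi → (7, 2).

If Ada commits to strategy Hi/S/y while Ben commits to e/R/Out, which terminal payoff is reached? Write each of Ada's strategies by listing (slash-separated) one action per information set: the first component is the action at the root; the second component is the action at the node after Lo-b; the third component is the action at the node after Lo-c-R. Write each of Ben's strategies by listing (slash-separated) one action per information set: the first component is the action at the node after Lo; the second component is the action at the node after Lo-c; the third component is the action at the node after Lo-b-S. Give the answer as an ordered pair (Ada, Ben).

(7, 2)

Trace the play path from the root:
  Ada plays Hi
→ terminal payoff (7, 2).
(Ada's choice at the node after Lo-b is never reached on this path, so it doesn't affect the outcome.)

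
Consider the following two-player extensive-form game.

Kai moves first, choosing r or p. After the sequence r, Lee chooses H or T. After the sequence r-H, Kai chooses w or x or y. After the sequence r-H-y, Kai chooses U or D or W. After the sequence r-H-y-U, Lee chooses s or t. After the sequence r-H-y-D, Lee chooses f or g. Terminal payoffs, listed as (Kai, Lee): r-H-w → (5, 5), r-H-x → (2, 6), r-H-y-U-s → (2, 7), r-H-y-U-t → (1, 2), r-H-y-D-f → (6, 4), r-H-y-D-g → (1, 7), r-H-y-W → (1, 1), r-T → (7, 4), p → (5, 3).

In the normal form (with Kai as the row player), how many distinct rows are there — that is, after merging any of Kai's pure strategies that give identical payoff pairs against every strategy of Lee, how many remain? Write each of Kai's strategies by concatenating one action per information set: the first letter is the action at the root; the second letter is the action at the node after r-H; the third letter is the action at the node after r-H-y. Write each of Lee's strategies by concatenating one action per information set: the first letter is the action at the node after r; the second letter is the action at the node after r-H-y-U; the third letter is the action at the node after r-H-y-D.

6

Kai has 18 pure strategies: rwU, rwD, rwW, rxU, rxD, rxW, ryU, ryD, ryW, pwU, pwD, pwW, pxU, pxD, pxW, pyU, pyD, pyW. Columns: Hsf, Hsg, Htf, Htg, Tsf, Tsg, Ttf, Ttg.
{rwU, rwD, rwW} → row (5,5) (5,5) (5,5) (5,5) (7,4) (7,4) (7,4) (7,4)
{rxU, rxD, rxW} → row (2,6) (2,6) (2,6) (2,6) (7,4) (7,4) (7,4) (7,4)
{ryU} → row (2,7) (2,7) (1,2) (1,2) (7,4) (7,4) (7,4) (7,4)
{ryD} → row (6,4) (1,7) (6,4) (1,7) (7,4) (7,4) (7,4) (7,4)
{ryW} → row (1,1) (1,1) (1,1) (1,1) (7,4) (7,4) (7,4) (7,4)
{pwU, pwD, pwW, pxU, pxD, pxW, pyU, pyD, pyW} → row (5,3) (5,3) (5,3) (5,3) (5,3) (5,3) (5,3) (5,3)
That's 6 distinct rows out of 18 strategies.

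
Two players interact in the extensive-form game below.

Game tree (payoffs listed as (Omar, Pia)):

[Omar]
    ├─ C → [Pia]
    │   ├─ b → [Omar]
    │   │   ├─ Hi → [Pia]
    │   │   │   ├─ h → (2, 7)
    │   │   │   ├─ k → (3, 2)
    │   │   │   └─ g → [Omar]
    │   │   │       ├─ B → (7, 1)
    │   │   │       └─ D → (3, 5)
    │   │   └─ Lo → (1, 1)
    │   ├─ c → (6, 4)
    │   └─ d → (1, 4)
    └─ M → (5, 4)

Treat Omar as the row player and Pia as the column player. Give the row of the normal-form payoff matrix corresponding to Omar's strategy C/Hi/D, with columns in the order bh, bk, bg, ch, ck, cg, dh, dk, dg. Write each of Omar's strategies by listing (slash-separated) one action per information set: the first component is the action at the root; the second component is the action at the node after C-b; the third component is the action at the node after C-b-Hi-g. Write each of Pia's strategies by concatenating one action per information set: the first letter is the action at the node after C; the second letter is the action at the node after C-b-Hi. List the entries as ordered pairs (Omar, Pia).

(2,7) (3,2) (3,5) (6,4) (6,4) (6,4) (1,4) (1,4) (1,4)

vs bh: Omar plays C → Pia plays b at [C] → Omar plays Hi at [C-b] → Pia plays h at [C-b-Hi] → (2, 7)
vs bk: Omar plays C → Pia plays b at [C] → Omar plays Hi at [C-b] → Pia plays k at [C-b-Hi] → (3, 2)
vs bg: Omar plays C → Pia plays b at [C] → Omar plays Hi at [C-b] → Pia plays g at [C-b-Hi] → Omar plays D at [C-b-Hi-g] → (3, 5)
vs ch: Omar plays C → Pia plays c at [C] → (6, 4)
vs ck: Omar plays C → Pia plays c at [C] → (6, 4)
vs cg: Omar plays C → Pia plays c at [C] → (6, 4)
vs dh: Omar plays C → Pia plays d at [C] → (1, 4)
vs dk: Omar plays C → Pia plays d at [C] → (1, 4)
vs dg: Omar plays C → Pia plays d at [C] → (1, 4)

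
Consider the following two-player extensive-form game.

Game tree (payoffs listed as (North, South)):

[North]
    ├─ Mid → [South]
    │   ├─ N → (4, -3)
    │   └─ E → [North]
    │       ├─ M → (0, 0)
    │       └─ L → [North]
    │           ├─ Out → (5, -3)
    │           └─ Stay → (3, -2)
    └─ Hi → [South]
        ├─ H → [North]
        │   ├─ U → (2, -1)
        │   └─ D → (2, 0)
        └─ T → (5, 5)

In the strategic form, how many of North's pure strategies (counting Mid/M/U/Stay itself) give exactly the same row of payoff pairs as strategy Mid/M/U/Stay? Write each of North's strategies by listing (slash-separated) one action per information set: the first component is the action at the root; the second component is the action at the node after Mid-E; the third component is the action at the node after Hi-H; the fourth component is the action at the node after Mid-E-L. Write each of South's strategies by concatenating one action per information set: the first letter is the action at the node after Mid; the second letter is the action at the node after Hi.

4

Row for Mid/M/U/Stay (columns NH, NT, EH, ET): (4,-3) (4,-3) (0,0) (0,0).
Under Mid/M/U/Stay, North's choice at the node after Hi-H and at the node after Mid-E-L can never be reached regardless of what South does, so varying those choices leaves every outcome unchanged.
Holding the reachable choices fixed and varying the unreachable ones freely already gives 2 × 2 = 4 equivalent strategies.
No other strategy reproduces this row, so those 4 are the full class: Mid/M/U/Out, Mid/M/U/Stay, Mid/M/D/Out, Mid/M/D/Stay.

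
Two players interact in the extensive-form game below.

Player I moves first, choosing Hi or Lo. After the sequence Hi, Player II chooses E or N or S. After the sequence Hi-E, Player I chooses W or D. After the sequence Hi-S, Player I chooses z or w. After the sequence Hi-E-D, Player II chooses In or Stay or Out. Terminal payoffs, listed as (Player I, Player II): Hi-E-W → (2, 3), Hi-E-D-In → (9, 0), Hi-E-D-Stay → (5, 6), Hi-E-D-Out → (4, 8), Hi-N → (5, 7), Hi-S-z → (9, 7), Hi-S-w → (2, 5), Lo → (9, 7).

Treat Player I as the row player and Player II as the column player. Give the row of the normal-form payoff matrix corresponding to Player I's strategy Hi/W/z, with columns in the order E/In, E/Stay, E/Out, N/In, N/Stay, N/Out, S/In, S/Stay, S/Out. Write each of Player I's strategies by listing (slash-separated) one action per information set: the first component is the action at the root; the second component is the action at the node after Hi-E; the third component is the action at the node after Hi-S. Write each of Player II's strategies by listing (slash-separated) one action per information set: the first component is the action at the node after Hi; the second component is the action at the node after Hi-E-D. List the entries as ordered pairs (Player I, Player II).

vs E/In: Player I plays Hi → Player II plays E at [Hi] → Player I plays W at [Hi-E] → (2, 3)
vs E/Stay: Player I plays Hi → Player II plays E at [Hi] → Player I plays W at [Hi-E] → (2, 3)
vs E/Out: Player I plays Hi → Player II plays E at [Hi] → Player I plays W at [Hi-E] → (2, 3)
vs N/In: Player I plays Hi → Player II plays N at [Hi] → (5, 7)
vs N/Stay: Player I plays Hi → Player II plays N at [Hi] → (5, 7)
vs N/Out: Player I plays Hi → Player II plays N at [Hi] → (5, 7)
vs S/In: Player I plays Hi → Player II plays S at [Hi] → Player I plays z at [Hi-S] → (9, 7)
vs S/Stay: Player I plays Hi → Player II plays S at [Hi] → Player I plays z at [Hi-S] → (9, 7)
vs S/Out: Player I plays Hi → Player II plays S at [Hi] → Player I plays z at [Hi-S] → (9, 7)

(2,3) (2,3) (2,3) (5,7) (5,7) (5,7) (9,7) (9,7) (9,7)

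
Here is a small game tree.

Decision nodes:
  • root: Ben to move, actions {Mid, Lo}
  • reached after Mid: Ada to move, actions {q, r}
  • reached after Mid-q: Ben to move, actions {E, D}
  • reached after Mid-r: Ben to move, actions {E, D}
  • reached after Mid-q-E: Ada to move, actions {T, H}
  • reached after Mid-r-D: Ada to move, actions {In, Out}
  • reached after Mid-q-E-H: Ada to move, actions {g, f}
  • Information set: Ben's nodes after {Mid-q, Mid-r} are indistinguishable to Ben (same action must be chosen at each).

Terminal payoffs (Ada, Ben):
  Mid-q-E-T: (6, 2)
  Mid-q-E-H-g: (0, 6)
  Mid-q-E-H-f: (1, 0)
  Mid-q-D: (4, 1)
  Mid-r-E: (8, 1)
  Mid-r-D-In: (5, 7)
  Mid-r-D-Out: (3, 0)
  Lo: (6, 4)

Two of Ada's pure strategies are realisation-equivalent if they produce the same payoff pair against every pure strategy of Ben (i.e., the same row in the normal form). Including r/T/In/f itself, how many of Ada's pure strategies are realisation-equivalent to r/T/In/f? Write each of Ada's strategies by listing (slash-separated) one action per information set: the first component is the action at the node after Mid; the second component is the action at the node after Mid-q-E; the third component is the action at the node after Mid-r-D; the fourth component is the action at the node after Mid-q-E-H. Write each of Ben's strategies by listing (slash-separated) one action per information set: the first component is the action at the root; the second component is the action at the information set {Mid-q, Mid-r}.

Row for r/T/In/f (columns Mid/E, Mid/D, Lo/E, Lo/D): (8,1) (5,7) (6,4) (6,4).
Under r/T/In/f, Ada's choice at the node after Mid-q-E and at the node after Mid-q-E-H can never be reached regardless of what Ben does, so varying those choices leaves every outcome unchanged.
Holding the reachable choices fixed and varying the unreachable ones freely already gives 2 × 2 = 4 equivalent strategies.
No other strategy reproduces this row, so those 4 are the full class: r/T/In/g, r/T/In/f, r/H/In/g, r/H/In/f.

4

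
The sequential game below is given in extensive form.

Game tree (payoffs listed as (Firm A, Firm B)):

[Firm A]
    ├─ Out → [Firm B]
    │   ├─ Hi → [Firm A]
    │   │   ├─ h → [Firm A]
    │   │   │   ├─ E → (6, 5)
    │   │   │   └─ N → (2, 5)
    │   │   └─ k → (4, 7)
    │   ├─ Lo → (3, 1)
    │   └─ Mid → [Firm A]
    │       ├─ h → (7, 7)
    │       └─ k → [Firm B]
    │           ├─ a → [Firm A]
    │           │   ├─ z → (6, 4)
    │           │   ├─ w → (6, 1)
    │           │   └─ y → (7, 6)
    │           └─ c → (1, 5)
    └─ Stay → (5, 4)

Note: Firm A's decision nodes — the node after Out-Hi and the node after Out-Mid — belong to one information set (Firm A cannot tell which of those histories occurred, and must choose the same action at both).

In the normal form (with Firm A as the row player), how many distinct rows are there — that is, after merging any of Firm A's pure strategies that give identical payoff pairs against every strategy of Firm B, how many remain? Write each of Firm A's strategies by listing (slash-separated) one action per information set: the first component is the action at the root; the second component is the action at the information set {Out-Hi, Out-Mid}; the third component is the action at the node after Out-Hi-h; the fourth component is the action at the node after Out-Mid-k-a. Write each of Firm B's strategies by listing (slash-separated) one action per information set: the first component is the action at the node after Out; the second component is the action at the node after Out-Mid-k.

Firm A has 24 pure strategies: Out/h/E/z, Out/h/E/w, Out/h/E/y, Out/h/N/z, Out/h/N/w, Out/h/N/y, Out/k/E/z, Out/k/E/w, Out/k/E/y, Out/k/N/z, Out/k/N/w, Out/k/N/y, Stay/h/E/z, Stay/h/E/w, Stay/h/E/y, Stay/h/N/z, Stay/h/N/w, Stay/h/N/y, Stay/k/E/z, Stay/k/E/w, Stay/k/E/y, Stay/k/N/z, Stay/k/N/w, Stay/k/N/y. Columns: Hi/a, Hi/c, Lo/a, Lo/c, Mid/a, Mid/c.
{Out/h/E/z, Out/h/E/w, Out/h/E/y} → row (6,5) (6,5) (3,1) (3,1) (7,7) (7,7)
{Out/h/N/z, Out/h/N/w, Out/h/N/y} → row (2,5) (2,5) (3,1) (3,1) (7,7) (7,7)
{Out/k/E/z, Out/k/N/z} → row (4,7) (4,7) (3,1) (3,1) (6,4) (1,5)
{Out/k/E/w, Out/k/N/w} → row (4,7) (4,7) (3,1) (3,1) (6,1) (1,5)
{Out/k/E/y, Out/k/N/y} → row (4,7) (4,7) (3,1) (3,1) (7,6) (1,5)
{Stay/h/E/z, Stay/h/E/w, Stay/h/E/y, Stay/h/N/z, Stay/h/N/w, Stay/h/N/y, Stay/k/E/z, Stay/k/E/w, Stay/k/E/y, Stay/k/N/z, Stay/k/N/w, Stay/k/N/y} → row (5,4) (5,4) (5,4) (5,4) (5,4) (5,4)
That's 6 distinct rows out of 24 strategies.

6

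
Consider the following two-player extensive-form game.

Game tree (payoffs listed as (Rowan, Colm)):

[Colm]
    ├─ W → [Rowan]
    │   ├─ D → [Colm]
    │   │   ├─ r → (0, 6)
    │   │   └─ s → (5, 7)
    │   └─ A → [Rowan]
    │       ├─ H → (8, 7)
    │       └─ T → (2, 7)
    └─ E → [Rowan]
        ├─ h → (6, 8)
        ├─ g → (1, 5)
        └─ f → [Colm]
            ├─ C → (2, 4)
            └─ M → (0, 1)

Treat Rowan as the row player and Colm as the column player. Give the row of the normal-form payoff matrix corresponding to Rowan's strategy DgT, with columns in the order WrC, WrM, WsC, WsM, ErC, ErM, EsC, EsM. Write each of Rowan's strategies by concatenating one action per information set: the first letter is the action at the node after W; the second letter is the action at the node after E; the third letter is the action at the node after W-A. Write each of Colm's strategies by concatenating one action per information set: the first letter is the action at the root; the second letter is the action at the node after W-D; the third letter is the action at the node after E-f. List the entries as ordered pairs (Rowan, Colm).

vs WrC: Colm plays W → Rowan plays D at [W] → Colm plays r at [W-D] → (0, 6)
vs WrM: Colm plays W → Rowan plays D at [W] → Colm plays r at [W-D] → (0, 6)
vs WsC: Colm plays W → Rowan plays D at [W] → Colm plays s at [W-D] → (5, 7)
vs WsM: Colm plays W → Rowan plays D at [W] → Colm plays s at [W-D] → (5, 7)
vs ErC: Colm plays E → Rowan plays g at [E] → (1, 5)
vs ErM: Colm plays E → Rowan plays g at [E] → (1, 5)
vs EsC: Colm plays E → Rowan plays g at [E] → (1, 5)
vs EsM: Colm plays E → Rowan plays g at [E] → (1, 5)

(0,6) (0,6) (5,7) (5,7) (1,5) (1,5) (1,5) (1,5)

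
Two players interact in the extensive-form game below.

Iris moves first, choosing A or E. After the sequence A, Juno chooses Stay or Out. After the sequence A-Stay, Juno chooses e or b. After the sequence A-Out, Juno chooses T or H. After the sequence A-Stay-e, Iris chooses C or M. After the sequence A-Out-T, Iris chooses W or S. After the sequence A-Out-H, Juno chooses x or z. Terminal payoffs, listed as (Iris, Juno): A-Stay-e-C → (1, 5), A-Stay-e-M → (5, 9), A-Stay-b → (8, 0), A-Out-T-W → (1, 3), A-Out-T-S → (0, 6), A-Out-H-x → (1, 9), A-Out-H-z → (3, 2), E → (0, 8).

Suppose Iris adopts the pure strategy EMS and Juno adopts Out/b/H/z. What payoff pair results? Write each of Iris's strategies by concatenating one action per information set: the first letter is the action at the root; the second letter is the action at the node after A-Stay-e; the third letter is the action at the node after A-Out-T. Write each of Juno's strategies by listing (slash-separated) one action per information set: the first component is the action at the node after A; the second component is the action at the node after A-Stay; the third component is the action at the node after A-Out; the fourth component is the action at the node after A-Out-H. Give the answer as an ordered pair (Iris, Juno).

Trace the play path from the root:
  Iris plays E
→ terminal payoff (0, 8).
(Iris's choice at the node after A-Stay-e is never reached on this path, so it doesn't affect the outcome.)

(0, 8)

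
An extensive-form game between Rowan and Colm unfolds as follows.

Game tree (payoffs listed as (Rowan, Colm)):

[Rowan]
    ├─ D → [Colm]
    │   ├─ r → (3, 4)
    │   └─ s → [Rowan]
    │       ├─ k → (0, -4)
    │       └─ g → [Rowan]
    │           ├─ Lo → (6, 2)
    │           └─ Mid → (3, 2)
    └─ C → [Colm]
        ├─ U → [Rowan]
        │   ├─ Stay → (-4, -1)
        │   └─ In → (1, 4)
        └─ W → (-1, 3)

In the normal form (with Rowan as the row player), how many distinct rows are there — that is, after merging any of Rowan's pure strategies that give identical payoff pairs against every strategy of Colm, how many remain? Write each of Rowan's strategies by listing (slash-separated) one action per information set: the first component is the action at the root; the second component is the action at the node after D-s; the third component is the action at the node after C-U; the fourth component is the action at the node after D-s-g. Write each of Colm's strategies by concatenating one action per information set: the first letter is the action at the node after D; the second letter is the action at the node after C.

Rowan has 16 pure strategies: D/k/Stay/Lo, D/k/Stay/Mid, D/k/In/Lo, D/k/In/Mid, D/g/Stay/Lo, D/g/Stay/Mid, D/g/In/Lo, D/g/In/Mid, C/k/Stay/Lo, C/k/Stay/Mid, C/k/In/Lo, C/k/In/Mid, C/g/Stay/Lo, C/g/Stay/Mid, C/g/In/Lo, C/g/In/Mid. Columns: rU, rW, sU, sW.
{D/k/Stay/Lo, D/k/Stay/Mid, D/k/In/Lo, D/k/In/Mid} → row (3,4) (3,4) (0,-4) (0,-4)
{D/g/Stay/Lo, D/g/In/Lo} → row (3,4) (3,4) (6,2) (6,2)
{D/g/Stay/Mid, D/g/In/Mid} → row (3,4) (3,4) (3,2) (3,2)
{C/k/Stay/Lo, C/k/Stay/Mid, C/g/Stay/Lo, C/g/Stay/Mid} → row (-4,-1) (-1,3) (-4,-1) (-1,3)
{C/k/In/Lo, C/k/In/Mid, C/g/In/Lo, C/g/In/Mid} → row (1,4) (-1,3) (1,4) (-1,3)
That's 5 distinct rows out of 16 strategies.

5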